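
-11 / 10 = -1.10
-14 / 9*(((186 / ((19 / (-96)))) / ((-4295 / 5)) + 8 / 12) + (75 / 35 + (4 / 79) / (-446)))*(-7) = 329971083022 / 7763230539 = 42.50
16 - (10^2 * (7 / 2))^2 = -122484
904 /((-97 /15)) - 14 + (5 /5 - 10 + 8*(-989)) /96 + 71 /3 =-660027 /3104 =-212.64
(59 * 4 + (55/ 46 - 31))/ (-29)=-9485/ 1334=-7.11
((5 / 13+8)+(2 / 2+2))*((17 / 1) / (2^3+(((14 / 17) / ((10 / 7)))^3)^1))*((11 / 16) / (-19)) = -4249130875 / 4970281212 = -0.85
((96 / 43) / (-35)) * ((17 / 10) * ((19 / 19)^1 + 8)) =-7344 / 7525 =-0.98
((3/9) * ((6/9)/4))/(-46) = -0.00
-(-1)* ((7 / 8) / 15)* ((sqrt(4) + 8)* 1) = 7 / 12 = 0.58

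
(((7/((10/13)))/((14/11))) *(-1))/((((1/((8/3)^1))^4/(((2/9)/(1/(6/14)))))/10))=-344.34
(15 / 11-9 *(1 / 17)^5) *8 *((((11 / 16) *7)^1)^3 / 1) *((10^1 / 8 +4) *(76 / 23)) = 88171096534983 / 4180059008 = 21093.27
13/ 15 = 0.87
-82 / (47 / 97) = -7954 / 47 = -169.23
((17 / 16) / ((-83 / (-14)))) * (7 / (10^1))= 833 / 6640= 0.13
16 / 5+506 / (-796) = 5103 / 1990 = 2.56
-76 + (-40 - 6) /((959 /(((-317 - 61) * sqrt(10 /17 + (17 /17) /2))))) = -76 + 1242 * sqrt(1258) /2329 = -57.09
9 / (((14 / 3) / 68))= 918 / 7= 131.14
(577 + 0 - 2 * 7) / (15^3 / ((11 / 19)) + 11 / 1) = 6193 / 64246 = 0.10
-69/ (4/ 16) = -276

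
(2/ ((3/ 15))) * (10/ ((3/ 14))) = 1400/ 3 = 466.67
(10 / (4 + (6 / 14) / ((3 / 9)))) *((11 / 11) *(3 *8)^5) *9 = 5016453120 / 37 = 135579814.05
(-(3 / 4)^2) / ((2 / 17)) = -153 / 32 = -4.78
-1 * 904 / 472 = -113 / 59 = -1.92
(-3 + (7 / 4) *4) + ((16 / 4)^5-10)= 1018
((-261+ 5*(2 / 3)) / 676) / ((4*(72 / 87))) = -22417 / 194688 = -0.12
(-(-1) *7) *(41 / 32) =287 / 32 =8.97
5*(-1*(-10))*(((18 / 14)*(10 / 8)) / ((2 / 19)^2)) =406125 / 56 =7252.23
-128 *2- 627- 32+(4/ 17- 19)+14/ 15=-237872/ 255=-932.83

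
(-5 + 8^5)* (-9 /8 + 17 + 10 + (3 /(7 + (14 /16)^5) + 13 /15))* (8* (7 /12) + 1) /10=503891.28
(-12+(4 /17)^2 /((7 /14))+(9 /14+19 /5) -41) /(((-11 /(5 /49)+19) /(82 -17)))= 35.46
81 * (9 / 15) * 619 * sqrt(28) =300834 * sqrt(7) / 5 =159186.39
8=8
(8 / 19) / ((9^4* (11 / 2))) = 16 / 1371249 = 0.00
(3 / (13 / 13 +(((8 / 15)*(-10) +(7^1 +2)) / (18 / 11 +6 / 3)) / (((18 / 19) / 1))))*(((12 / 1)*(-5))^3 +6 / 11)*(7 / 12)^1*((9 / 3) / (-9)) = 427678920 / 7007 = 61035.95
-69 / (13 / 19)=-1311 / 13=-100.85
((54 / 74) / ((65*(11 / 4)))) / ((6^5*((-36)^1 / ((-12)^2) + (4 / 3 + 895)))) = 0.00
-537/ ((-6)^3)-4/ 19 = 3113/ 1368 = 2.28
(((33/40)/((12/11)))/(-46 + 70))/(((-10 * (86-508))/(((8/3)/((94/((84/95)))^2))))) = 5929/3365234780000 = 0.00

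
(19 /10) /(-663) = -19 /6630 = -0.00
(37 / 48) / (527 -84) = 37 / 21264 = 0.00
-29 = -29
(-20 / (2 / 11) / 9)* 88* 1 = -9680 / 9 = -1075.56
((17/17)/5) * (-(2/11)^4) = -16/73205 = -0.00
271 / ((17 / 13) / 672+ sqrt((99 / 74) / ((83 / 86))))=-123597775392 / 324883544353+ 62046286848 * sqrt(1452583) / 324883544353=229.79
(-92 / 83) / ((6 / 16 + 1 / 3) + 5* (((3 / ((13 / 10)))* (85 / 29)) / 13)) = -10821408 / 32313311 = -0.33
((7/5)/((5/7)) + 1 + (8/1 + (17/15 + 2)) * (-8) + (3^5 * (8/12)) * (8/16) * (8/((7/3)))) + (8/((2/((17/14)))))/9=302632/1575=192.15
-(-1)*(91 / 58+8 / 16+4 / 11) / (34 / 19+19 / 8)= 117952 / 201927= 0.58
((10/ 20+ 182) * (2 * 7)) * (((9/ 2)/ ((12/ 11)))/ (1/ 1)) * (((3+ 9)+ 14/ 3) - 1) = 1320935/ 8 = 165116.88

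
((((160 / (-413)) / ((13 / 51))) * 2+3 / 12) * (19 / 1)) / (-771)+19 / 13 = 25338457 / 16557996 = 1.53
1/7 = 0.14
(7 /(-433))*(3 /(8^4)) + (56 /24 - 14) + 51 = 39.33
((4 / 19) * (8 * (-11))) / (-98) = 176 / 931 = 0.19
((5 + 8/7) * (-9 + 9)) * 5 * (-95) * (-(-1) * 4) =0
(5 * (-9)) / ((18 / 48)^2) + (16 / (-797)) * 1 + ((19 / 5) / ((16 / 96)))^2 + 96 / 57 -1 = 75905853 / 378575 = 200.50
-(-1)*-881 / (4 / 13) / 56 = -11453 / 224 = -51.13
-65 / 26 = -5 / 2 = -2.50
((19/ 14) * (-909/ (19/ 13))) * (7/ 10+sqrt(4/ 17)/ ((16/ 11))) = -11817/ 20 - 129987 * sqrt(17)/ 1904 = -872.34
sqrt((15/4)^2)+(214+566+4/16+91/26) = 1575/2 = 787.50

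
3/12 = 1/4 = 0.25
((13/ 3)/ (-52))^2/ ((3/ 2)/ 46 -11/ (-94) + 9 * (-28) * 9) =-1081/ 353022660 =-0.00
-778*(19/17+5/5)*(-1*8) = 224064/17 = 13180.24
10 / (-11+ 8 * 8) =10 / 53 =0.19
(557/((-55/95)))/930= -10583/10230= -1.03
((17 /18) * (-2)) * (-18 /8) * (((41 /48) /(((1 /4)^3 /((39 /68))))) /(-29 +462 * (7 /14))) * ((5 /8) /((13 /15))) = 3075 /6464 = 0.48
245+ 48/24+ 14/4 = 501/2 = 250.50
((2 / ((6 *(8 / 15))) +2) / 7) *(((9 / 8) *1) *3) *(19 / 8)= 3.01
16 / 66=8 / 33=0.24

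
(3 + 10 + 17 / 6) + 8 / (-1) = 47 / 6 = 7.83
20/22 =10/11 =0.91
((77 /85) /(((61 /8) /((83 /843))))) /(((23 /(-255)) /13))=-664664 /394243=-1.69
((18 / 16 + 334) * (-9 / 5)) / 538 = -24129 / 21520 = -1.12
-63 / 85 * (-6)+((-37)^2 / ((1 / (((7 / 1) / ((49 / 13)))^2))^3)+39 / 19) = 10672995917968 / 190003135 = 56172.74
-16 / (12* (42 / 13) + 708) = -52 / 2427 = -0.02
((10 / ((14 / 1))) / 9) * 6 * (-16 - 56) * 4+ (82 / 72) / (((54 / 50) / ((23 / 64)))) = -59554655 / 435456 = -136.76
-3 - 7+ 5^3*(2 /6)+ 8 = 119 /3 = 39.67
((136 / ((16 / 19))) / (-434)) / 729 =-323 / 632772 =-0.00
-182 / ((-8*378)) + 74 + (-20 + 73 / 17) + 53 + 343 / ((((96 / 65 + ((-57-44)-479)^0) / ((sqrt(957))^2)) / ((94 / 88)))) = 11964945409 / 84456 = 141670.76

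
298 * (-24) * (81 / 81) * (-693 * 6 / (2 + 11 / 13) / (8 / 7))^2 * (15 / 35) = -6856816089123 / 1369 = -5008631182.70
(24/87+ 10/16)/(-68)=-209/15776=-0.01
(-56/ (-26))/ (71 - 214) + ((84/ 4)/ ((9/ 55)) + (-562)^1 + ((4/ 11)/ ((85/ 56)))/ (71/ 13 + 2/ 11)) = -55296858787/ 127518105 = -433.64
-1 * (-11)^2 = -121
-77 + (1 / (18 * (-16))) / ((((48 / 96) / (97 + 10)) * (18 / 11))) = -200761 / 2592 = -77.45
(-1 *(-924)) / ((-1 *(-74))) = 12.49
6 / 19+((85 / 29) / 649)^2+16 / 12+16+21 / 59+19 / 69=2829784849601 / 154798527917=18.28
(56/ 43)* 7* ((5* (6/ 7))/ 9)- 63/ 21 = 173/ 129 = 1.34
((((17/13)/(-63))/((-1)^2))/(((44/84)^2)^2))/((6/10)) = -87465/190333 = -0.46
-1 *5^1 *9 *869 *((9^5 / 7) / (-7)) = 2309111145 / 49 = 47124717.24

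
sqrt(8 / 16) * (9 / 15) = 3 * sqrt(2) / 10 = 0.42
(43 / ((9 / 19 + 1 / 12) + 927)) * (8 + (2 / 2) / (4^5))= 20081043 / 54139648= 0.37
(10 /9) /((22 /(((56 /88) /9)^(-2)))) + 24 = 34.10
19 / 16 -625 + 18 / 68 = -169605 / 272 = -623.55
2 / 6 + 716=2149 / 3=716.33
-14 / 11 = -1.27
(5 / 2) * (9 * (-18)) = -405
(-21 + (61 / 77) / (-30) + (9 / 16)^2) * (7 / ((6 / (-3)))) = 6123533 / 84480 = 72.49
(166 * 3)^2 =248004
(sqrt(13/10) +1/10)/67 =1/670 +sqrt(130)/670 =0.02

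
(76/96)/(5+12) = 19/408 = 0.05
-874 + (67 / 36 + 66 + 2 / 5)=-805.74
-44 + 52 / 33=-1400 / 33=-42.42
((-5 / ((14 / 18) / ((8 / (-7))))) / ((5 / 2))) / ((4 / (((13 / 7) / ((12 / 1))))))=39 / 343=0.11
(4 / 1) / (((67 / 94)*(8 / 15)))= 10.52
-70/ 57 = -1.23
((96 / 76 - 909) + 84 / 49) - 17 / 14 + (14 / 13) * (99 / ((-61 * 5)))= -136746043 / 150670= -907.59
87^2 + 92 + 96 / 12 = 7669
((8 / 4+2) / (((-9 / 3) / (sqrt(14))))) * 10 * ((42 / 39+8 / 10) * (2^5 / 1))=-31232 * sqrt(14) / 39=-2996.40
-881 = -881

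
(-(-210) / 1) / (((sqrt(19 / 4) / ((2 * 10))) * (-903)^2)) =400 * sqrt(19) / 737751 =0.00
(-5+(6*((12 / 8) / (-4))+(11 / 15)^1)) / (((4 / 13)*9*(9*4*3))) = -5083 / 233280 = -0.02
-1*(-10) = 10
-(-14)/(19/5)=70/19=3.68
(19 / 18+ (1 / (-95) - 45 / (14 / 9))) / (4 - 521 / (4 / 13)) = 667532 / 40440645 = 0.02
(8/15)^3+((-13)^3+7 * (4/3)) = -7382863/3375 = -2187.51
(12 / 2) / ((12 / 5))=5 / 2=2.50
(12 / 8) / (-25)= -3 / 50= -0.06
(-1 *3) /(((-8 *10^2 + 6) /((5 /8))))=15 /6352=0.00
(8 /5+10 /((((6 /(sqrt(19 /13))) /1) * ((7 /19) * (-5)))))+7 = 43 /5 - 19 * sqrt(247) /273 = 7.51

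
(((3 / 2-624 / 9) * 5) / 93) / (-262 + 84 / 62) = 407 / 29088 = 0.01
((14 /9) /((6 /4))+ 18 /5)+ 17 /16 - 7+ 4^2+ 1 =33911 /2160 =15.70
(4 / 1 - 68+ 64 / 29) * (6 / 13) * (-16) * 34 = 5849088 / 377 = 15514.82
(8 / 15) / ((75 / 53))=424 / 1125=0.38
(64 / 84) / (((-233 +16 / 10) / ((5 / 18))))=-200 / 218673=-0.00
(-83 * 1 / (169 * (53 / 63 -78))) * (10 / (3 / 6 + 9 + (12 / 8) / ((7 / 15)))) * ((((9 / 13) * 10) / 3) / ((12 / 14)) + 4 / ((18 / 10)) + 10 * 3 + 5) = 189928900 / 950485913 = 0.20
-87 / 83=-1.05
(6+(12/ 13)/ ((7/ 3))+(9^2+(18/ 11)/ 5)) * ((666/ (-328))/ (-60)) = 48734883/ 16416400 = 2.97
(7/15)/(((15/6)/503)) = 7042/75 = 93.89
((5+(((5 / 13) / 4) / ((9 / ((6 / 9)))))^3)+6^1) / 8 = 3805432613 / 2767587264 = 1.38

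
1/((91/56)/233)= 1864/13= 143.38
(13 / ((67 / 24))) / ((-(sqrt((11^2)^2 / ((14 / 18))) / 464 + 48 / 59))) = -147958300672 / 22434622437 + 20325475456* sqrt(7) / 22434622437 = -4.20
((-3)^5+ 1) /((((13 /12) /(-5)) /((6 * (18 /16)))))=7539.23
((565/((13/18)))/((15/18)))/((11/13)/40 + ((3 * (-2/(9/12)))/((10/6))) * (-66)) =488160/164747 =2.96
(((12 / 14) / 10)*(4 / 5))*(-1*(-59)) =708 / 175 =4.05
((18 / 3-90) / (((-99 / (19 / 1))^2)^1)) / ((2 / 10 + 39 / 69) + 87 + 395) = -30590 / 4773087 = -0.01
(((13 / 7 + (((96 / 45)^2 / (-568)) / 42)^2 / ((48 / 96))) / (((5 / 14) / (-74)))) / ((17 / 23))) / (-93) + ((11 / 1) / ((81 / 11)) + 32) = 4968323461442443 / 127093739259375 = 39.09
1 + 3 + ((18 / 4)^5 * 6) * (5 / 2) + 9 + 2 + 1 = 886247 / 32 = 27695.22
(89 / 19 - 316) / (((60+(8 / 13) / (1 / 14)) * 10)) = -15379 / 33896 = -0.45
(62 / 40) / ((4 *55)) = 0.01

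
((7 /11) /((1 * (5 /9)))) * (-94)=-5922 /55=-107.67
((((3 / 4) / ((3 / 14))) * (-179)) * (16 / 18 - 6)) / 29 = 28819 / 261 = 110.42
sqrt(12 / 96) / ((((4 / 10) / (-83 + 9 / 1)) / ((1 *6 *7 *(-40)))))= 77700 *sqrt(2)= 109884.39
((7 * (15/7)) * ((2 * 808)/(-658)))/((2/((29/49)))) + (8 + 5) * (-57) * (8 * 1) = -95741028/16121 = -5938.90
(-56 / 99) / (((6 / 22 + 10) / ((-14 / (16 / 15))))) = 245 / 339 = 0.72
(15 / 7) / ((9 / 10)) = 50 / 21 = 2.38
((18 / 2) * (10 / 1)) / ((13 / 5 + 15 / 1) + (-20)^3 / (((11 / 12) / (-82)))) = 2475 / 19680484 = 0.00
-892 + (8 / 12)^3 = -24076 / 27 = -891.70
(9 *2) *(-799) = -14382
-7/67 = -0.10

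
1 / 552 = 0.00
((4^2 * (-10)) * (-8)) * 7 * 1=8960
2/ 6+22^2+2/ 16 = 11627/ 24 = 484.46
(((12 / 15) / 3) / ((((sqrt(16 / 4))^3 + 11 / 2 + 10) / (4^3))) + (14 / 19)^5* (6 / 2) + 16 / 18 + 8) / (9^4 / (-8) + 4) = -430131540352 / 34192042534665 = -0.01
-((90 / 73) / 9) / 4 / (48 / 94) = -235 / 3504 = -0.07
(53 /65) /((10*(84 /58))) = 1537 /27300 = 0.06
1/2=0.50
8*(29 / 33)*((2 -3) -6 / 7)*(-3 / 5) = 3016 / 385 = 7.83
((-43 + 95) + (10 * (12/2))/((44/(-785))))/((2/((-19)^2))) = -4044283/22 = -183831.05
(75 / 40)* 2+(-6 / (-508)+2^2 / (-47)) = 87785 / 23876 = 3.68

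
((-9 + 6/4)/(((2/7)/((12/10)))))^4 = 15752961/16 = 984560.06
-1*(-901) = 901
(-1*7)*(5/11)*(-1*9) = 315/11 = 28.64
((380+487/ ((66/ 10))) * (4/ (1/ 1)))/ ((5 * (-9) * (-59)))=11980/ 17523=0.68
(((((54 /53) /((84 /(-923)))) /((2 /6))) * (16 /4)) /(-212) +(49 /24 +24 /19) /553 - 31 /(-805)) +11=951294597301 /81459089880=11.68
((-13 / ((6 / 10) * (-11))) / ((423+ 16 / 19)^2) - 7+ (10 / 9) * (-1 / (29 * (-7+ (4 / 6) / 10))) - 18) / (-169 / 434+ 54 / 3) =-1.42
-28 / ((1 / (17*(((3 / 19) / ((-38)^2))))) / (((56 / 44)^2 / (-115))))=69972 / 95442985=0.00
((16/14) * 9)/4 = 18/7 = 2.57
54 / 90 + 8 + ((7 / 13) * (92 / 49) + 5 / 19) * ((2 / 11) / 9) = 7382383 / 855855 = 8.63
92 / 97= 0.95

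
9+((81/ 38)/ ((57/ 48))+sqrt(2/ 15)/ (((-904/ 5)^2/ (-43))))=3897/ 361 - 215*sqrt(30)/ 2451648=10.79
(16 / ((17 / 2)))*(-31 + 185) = 289.88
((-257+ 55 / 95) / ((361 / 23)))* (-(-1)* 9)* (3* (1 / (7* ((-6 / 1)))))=72036 / 6859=10.50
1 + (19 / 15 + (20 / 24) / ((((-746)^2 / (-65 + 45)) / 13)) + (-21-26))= -62237581 / 1391290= -44.73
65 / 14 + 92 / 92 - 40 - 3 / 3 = -495 / 14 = -35.36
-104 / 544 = -13 / 68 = -0.19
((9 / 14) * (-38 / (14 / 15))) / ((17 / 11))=-28215 / 1666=-16.94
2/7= 0.29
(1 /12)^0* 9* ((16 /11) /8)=18 /11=1.64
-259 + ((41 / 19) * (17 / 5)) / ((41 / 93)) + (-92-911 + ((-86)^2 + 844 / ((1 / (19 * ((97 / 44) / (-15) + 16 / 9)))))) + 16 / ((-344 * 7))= 91444668538 / 2830905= 32302.27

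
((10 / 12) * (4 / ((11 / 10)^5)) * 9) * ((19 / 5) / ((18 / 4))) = 7600000 / 483153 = 15.73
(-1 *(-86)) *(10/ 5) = 172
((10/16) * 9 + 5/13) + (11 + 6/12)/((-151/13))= 78827/15704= 5.02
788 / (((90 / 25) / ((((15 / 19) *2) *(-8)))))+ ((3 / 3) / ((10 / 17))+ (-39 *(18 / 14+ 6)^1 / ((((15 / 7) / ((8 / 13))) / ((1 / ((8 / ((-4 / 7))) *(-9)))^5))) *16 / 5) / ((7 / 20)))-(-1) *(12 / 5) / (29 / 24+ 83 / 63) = -81427821964527733 / 29478673448910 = -2762.26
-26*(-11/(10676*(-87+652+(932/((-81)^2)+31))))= 938223/20878455344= 0.00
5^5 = 3125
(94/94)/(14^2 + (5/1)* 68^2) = 1/23316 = 0.00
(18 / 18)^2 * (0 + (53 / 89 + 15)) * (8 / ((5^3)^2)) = 11104 / 1390625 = 0.01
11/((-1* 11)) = -1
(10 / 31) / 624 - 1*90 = -870475 / 9672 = -90.00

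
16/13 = 1.23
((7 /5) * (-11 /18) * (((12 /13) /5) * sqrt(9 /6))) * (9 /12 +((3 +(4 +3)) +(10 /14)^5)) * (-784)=10782948 * sqrt(6) /15925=1658.57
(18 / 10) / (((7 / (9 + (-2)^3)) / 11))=99 / 35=2.83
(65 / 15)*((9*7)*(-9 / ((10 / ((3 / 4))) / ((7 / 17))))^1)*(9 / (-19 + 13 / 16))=309582 / 8245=37.55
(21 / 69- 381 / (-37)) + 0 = 9022 / 851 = 10.60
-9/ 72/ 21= -1/ 168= -0.01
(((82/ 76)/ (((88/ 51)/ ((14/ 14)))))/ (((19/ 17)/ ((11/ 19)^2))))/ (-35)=-391017/ 72979760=-0.01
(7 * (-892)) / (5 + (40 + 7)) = -120.08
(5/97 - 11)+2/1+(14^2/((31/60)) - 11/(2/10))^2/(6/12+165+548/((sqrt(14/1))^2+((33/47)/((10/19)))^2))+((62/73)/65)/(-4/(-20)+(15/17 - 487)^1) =2634190869404669569114424/5100254599713624185601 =516.48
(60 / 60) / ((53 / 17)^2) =289 / 2809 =0.10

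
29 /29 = 1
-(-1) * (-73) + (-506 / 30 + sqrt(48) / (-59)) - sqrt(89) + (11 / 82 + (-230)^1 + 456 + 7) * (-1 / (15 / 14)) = -63029 / 205 - sqrt(89) - 4 * sqrt(3) / 59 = -317.01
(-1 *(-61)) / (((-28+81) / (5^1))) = 305 / 53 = 5.75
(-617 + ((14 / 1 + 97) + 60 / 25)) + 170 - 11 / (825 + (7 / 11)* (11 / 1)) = -1387831 / 4160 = -333.61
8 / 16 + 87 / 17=191 / 34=5.62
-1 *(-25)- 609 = -584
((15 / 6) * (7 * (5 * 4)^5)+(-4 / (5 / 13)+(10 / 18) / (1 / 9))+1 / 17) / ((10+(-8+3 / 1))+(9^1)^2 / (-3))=-2379999773 / 935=-2545454.30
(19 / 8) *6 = 57 / 4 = 14.25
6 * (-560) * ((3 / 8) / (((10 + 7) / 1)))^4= -8505 / 10690688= -0.00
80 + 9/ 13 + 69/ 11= 86.97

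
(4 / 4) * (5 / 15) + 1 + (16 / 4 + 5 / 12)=23 / 4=5.75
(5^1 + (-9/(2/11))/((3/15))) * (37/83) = -17945/166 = -108.10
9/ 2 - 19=-29/ 2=-14.50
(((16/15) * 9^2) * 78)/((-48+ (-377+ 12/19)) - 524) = -640224/90095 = -7.11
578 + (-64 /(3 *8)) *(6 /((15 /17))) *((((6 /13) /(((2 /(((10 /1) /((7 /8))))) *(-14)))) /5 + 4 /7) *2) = 1067566 /1911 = 558.64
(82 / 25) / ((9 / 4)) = 328 / 225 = 1.46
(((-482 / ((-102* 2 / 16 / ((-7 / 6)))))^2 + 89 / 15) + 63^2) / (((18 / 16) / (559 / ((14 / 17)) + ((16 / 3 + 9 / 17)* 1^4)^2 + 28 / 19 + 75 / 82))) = 11251712461477637824 / 2988141925293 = 3765454.50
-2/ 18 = -1/ 9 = -0.11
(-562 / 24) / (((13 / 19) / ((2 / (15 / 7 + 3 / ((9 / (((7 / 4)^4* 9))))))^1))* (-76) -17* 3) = 62944 / 2253267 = 0.03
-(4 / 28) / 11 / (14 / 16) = -8 / 539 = -0.01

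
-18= -18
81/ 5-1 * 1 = 76/ 5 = 15.20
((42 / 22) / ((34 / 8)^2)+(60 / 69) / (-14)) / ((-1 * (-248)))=11153 / 63465556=0.00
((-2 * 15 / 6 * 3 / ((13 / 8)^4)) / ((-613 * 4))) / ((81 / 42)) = 71680 / 157571037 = 0.00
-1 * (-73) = 73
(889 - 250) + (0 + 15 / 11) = 7044 / 11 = 640.36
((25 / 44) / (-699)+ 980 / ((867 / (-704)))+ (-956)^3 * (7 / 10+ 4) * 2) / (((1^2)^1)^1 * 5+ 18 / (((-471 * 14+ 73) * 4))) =-2380200116084050128053 / 1448845113210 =-1642825788.89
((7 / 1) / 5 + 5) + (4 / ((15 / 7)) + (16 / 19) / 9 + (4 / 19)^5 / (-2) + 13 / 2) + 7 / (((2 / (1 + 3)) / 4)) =70.86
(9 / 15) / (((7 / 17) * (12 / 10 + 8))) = 51 / 322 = 0.16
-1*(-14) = 14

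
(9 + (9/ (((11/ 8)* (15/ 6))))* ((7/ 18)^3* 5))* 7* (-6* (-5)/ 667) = 609350/ 198099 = 3.08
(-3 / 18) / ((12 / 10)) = -5 / 36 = -0.14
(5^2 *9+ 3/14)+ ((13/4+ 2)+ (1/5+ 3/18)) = 96949/420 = 230.83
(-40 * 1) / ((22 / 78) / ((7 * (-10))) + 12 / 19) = -2074800 / 32551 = -63.74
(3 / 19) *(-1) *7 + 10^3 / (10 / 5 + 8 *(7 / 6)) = 28143 / 323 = 87.13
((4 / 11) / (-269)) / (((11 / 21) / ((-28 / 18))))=392 / 97647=0.00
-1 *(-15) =15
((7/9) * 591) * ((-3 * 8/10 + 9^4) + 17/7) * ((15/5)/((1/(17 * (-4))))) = -3076203856/5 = -615240771.20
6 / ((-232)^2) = 3 / 26912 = 0.00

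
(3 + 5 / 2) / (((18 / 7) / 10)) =385 / 18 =21.39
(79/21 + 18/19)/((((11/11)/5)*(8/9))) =28185/1064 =26.49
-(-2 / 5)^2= -4 / 25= -0.16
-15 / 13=-1.15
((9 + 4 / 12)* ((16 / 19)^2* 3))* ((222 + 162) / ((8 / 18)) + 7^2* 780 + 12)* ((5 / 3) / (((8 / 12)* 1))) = 700600320 / 361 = 1940721.11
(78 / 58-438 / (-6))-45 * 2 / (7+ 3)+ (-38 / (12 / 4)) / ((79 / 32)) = 413851 / 6873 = 60.21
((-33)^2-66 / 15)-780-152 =763 / 5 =152.60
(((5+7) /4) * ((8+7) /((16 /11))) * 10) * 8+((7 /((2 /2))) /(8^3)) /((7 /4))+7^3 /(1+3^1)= 327777 /128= 2560.76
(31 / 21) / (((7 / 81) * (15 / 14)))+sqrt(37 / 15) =sqrt(555) / 15+558 / 35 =17.51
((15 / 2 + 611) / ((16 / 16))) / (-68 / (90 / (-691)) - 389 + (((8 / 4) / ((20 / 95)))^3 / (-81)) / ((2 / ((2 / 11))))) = 22043340 / 4708993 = 4.68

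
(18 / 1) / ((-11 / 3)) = -54 / 11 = -4.91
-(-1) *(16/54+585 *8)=126368/27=4680.30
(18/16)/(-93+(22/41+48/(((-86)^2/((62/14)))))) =-4775967/392413288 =-0.01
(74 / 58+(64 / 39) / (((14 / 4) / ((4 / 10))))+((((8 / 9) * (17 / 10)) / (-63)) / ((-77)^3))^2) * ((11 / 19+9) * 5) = 1848362741599938490786 / 26371451361707370765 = 70.09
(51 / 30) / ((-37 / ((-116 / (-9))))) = -0.59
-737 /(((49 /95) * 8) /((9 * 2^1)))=-630135 /196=-3214.97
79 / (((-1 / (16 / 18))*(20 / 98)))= -15484 / 45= -344.09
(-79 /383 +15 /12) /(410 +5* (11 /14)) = 11193 /4438970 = 0.00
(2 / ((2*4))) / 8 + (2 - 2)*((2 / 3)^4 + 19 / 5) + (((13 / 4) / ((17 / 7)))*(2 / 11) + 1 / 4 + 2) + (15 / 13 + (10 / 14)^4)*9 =2848738631 / 186778592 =15.25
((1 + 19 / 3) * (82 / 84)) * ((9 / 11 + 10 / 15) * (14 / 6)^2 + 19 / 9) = 72.99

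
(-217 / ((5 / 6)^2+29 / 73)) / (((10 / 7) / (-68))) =135725688 / 14345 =9461.53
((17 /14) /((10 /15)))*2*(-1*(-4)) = 102 /7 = 14.57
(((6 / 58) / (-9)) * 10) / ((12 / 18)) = -5 / 29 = -0.17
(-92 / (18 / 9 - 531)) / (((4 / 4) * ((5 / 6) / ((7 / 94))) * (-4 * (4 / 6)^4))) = -1701 / 86480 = -0.02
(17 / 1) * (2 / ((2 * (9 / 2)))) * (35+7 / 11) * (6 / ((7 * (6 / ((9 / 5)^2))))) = 17136 / 275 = 62.31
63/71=0.89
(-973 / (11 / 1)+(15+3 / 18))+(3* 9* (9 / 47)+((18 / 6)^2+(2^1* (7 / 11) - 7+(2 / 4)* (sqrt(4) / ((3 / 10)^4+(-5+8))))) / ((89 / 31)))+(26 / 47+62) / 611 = -10265137813559 / 153762821706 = -66.76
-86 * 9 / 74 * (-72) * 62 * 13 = 22458384 / 37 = 606983.35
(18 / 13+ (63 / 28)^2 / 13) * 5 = 1845 / 208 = 8.87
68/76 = 17/19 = 0.89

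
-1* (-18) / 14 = 9 / 7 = 1.29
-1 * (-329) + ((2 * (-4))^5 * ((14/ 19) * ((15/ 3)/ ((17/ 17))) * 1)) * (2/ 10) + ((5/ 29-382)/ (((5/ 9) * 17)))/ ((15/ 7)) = -5581492952/ 234175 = -23834.71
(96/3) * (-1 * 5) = -160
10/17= 0.59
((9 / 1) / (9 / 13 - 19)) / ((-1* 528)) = 39 / 41888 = 0.00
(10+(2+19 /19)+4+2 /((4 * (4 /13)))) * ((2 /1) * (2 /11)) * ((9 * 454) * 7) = 2130849 /11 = 193713.55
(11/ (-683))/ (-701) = 11/ 478783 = 0.00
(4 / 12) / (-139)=-1 / 417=-0.00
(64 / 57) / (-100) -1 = -1441 / 1425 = -1.01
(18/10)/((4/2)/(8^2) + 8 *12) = 288/15365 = 0.02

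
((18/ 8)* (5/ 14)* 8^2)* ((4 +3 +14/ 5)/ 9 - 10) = -3208/ 7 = -458.29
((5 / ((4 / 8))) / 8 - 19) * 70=-2485 / 2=-1242.50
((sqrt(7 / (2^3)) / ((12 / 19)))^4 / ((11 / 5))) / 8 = 31928645 / 116785152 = 0.27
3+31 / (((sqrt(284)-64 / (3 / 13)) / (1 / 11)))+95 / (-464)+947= 835826398219 / 880016368-279*sqrt(71) / 3793174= 949.78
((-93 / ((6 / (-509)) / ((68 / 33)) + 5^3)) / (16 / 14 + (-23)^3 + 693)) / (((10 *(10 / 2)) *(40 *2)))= 1877701 / 115815104540000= 0.00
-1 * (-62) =62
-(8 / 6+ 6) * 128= -2816 / 3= -938.67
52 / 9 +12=160 / 9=17.78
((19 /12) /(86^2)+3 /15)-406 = -180077713 /443760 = -405.80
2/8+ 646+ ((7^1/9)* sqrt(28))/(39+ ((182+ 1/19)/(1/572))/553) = 147098* sqrt(7)/21494889+ 2585/4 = 646.27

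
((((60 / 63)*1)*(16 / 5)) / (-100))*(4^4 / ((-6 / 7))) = 9.10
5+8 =13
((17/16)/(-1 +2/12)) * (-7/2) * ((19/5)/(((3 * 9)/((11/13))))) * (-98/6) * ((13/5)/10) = -1218679/540000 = -2.26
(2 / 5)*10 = 4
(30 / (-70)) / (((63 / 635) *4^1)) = -635 / 588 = -1.08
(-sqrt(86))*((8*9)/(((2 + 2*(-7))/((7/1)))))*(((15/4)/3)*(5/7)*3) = 225*sqrt(86)/2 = 1043.28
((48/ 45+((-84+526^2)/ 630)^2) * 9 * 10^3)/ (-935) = -153007115648/ 82467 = -1855373.85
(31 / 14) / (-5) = -31 / 70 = -0.44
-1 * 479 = -479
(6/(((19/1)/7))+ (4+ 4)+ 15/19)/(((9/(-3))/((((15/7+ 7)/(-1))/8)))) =88/21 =4.19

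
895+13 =908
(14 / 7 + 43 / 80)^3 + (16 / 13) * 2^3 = 174286551 / 6656000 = 26.18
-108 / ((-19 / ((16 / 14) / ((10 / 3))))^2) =-15552 / 442225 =-0.04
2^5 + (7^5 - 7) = 16832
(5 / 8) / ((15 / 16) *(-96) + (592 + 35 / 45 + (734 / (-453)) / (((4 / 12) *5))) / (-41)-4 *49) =-1392975 / 669595912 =-0.00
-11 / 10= -1.10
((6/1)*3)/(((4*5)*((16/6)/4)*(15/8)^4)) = 1024/9375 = 0.11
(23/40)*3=69/40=1.72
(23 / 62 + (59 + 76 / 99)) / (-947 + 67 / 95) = -35067445 / 551793924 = -0.06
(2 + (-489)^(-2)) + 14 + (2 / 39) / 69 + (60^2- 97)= 3519.00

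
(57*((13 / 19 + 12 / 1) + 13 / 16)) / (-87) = -4103 / 464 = -8.84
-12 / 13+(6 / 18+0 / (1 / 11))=-23 / 39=-0.59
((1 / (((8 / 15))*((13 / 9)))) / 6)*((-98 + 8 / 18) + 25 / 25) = -4345 / 208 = -20.89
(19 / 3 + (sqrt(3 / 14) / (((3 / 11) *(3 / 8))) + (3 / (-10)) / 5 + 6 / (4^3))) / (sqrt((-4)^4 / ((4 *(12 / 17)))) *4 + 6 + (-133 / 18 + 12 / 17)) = 312664 *sqrt(42) / 950536601 + 162880179 / 54316377200 + 7324416 *sqrt(238) / 950536601 + 79491762 *sqrt(51) / 3394773575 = 0.29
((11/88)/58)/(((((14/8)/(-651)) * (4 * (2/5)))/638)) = -5115/16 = -319.69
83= 83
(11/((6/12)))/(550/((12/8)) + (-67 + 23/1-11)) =6/85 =0.07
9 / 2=4.50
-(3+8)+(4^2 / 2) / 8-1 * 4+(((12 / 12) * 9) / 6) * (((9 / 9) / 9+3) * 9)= 28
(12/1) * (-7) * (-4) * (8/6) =448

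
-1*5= -5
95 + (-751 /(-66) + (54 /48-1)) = 28117 /264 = 106.50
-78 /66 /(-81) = 13 /891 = 0.01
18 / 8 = 9 / 4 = 2.25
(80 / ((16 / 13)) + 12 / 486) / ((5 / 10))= 10534 / 81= 130.05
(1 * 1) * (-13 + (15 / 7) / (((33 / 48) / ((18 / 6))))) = -281 / 77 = -3.65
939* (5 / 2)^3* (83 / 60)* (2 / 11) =649475 / 176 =3690.20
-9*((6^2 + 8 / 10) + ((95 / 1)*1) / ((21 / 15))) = -32967 / 35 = -941.91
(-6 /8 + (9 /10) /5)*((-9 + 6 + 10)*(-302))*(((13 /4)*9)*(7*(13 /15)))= 213823701 /1000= 213823.70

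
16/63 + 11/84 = 97/252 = 0.38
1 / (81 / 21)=7 / 27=0.26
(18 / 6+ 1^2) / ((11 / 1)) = 4 / 11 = 0.36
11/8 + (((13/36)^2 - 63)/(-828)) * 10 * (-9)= -325423/59616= -5.46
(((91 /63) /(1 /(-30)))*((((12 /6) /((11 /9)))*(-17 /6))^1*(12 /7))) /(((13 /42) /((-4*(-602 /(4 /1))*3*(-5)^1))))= -110527200 /11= -10047927.27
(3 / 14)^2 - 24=-4695 / 196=-23.95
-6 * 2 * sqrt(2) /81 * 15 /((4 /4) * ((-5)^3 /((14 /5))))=56 * sqrt(2) /1125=0.07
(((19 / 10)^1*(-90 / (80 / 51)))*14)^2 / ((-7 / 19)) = -10115426853 / 1600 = -6322141.78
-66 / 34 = -33 / 17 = -1.94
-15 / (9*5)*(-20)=20 / 3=6.67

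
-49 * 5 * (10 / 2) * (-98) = 120050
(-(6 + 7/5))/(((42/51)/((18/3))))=-1887/35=-53.91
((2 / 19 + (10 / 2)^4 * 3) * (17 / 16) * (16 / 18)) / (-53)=-605659 / 18126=-33.41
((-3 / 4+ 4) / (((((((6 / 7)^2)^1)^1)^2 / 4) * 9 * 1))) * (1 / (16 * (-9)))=-31213 / 1679616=-0.02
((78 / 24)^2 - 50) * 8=-631 / 2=-315.50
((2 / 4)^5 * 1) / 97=1 / 3104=0.00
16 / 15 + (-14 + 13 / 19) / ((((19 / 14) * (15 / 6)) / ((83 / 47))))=-1492444 / 254505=-5.86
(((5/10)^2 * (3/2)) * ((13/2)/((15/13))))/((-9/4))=-0.94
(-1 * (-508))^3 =131096512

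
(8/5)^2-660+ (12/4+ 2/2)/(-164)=-673901/1025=-657.46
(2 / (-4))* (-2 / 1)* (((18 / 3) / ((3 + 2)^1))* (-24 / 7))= -4.11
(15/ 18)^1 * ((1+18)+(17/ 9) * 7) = 725/ 27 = 26.85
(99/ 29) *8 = 792/ 29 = 27.31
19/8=2.38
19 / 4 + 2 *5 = 59 / 4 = 14.75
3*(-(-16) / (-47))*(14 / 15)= -224 / 235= -0.95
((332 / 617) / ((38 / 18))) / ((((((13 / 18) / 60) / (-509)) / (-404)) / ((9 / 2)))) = 2986180188480 / 152399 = 19594486.76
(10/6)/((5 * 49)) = 1/147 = 0.01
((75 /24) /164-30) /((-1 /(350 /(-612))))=-6883625 /401472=-17.15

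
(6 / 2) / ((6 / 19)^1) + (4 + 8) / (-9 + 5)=13 / 2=6.50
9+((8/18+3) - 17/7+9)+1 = 1261/63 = 20.02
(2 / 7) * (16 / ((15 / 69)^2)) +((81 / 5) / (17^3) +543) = 550027924 / 859775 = 639.73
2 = 2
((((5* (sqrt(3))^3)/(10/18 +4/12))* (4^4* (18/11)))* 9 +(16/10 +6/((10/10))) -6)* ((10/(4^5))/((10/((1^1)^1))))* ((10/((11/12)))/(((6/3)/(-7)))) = -1148175* sqrt(3)/484 -21/352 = -4108.94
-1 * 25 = -25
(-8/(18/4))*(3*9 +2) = -464/9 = -51.56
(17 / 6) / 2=17 / 12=1.42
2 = 2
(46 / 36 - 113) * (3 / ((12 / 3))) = -2011 / 24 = -83.79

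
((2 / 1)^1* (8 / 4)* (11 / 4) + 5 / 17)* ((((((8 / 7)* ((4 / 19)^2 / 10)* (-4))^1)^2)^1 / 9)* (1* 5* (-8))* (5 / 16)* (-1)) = 2097152 / 325672179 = 0.01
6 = 6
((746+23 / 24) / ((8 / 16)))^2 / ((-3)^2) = 321377329 / 1296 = 247976.33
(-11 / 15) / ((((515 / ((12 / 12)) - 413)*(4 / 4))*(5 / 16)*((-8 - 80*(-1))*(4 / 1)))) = -11 / 137700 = -0.00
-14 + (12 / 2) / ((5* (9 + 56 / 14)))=-904 / 65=-13.91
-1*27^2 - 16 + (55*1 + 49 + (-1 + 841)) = 199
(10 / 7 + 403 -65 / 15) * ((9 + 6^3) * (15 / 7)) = 9452250 / 49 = 192903.06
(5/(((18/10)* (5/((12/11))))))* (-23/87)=-460/2871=-0.16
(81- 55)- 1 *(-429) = 455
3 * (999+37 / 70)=209901 / 70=2998.59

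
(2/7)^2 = 4/49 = 0.08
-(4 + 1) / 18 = -5 / 18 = -0.28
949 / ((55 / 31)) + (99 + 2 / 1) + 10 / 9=315316 / 495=637.00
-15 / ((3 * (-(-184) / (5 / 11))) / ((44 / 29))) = -25 / 1334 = -0.02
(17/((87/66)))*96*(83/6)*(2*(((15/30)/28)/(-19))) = -32.19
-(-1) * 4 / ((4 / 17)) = 17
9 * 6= 54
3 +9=12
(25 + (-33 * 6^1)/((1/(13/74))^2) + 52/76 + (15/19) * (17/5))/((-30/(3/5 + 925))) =-1339682201/1950825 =-686.73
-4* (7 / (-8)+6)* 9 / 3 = -123 / 2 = -61.50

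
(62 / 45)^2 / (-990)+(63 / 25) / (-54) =-97399 / 2004750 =-0.05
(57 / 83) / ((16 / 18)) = 513 / 664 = 0.77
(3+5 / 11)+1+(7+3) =159 / 11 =14.45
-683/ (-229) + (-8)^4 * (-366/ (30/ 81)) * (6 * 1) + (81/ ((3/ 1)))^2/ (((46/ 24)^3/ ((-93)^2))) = -325858430313823/ 13931215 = -23390524.83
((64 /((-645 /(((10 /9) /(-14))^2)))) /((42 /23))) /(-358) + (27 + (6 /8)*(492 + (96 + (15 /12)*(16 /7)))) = 904842473107 /1924611759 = 470.14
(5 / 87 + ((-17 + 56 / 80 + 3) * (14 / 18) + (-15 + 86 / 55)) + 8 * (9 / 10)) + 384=2110051 / 5742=367.48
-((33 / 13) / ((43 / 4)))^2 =-17424 / 312481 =-0.06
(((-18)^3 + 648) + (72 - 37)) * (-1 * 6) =30894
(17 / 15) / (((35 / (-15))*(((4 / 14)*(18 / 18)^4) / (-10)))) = 17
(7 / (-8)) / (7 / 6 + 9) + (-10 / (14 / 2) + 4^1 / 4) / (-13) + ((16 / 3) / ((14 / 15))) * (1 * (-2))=-254939 / 22204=-11.48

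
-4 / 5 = -0.80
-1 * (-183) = 183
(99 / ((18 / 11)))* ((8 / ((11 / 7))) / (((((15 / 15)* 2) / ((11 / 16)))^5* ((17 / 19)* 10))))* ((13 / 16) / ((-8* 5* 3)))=-3063028969 / 2738041651200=-0.00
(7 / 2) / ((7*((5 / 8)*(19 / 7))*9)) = 28 / 855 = 0.03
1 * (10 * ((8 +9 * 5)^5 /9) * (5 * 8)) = 167278197200 /9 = 18586466355.56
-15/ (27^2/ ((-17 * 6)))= 170/ 81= 2.10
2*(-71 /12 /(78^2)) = -71 /36504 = -0.00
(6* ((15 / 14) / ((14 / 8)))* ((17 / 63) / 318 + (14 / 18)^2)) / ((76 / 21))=0.61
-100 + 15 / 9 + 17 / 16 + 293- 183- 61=-48.27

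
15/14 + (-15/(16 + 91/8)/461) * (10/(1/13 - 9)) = 14657255/13663118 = 1.07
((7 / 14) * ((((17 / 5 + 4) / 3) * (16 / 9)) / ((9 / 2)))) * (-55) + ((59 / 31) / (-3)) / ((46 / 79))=-27.89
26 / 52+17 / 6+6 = 9.33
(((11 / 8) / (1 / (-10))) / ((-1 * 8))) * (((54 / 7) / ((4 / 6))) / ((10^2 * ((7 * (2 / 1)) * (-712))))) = -891 / 44656640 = -0.00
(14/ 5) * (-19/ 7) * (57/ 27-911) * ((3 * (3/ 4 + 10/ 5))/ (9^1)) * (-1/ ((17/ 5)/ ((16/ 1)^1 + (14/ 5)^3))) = -811043728/ 11475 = -70679.19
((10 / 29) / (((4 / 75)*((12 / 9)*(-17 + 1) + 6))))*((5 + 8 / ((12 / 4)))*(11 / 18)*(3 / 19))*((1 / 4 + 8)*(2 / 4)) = -45375 / 35264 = -1.29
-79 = -79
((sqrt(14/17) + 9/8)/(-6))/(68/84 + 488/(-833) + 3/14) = -7497/17512-49*sqrt(238)/2189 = -0.77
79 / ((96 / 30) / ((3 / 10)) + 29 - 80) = -237 / 121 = -1.96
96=96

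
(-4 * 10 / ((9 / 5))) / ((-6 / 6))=200 / 9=22.22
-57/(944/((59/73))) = -57/1168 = -0.05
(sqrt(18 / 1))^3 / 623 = 54* sqrt(2) / 623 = 0.12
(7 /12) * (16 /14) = 2 /3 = 0.67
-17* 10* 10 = -1700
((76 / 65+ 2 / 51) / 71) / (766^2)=2003 / 69050912970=0.00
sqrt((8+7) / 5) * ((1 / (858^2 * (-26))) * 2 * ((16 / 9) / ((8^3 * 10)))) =-sqrt(3) / 27561980160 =-0.00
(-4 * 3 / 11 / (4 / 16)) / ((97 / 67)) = -3216 / 1067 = -3.01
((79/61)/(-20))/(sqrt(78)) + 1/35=1/35 - 79 * sqrt(78)/95160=0.02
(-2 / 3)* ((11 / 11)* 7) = -14 / 3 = -4.67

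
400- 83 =317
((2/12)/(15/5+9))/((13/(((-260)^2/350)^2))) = 17576/441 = 39.85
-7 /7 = -1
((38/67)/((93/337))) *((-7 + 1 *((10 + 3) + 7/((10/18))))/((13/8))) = 102448/4355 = 23.52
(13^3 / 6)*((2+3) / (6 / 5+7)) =54925 / 246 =223.27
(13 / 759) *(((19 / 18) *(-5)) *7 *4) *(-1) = 17290 / 6831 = 2.53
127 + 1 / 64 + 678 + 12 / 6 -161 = 41345 / 64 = 646.02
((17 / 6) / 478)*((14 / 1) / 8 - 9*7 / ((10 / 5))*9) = -19159 / 11472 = -1.67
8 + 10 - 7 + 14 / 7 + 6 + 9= 28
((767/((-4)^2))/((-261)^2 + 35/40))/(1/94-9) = -2773/35423375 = -0.00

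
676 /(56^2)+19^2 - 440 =-61767 /784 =-78.78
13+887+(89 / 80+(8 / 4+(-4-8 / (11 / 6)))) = 787379 / 880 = 894.75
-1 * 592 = -592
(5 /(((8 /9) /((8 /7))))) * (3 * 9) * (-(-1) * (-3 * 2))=-7290 /7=-1041.43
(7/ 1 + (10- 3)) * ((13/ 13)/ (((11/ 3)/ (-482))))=-1840.36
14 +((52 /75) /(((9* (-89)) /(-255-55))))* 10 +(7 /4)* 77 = 1455577 /9612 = 151.43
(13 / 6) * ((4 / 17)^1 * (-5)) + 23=1043 / 51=20.45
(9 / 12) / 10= 3 / 40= 0.08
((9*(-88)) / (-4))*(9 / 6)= 297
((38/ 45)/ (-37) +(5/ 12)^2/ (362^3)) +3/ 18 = 181782144721/ 1263746401920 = 0.14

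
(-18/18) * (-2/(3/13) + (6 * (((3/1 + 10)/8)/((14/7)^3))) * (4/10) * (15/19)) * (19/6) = 7553/288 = 26.23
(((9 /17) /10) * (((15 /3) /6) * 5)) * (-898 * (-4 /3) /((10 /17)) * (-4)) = -1796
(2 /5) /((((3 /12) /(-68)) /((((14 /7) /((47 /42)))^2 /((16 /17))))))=-4078368 /11045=-369.25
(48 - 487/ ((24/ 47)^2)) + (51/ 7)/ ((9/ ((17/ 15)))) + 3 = -36605749/ 20160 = -1815.76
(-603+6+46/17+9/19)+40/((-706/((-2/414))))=-14015303624/23601933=-593.82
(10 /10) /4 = 1 /4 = 0.25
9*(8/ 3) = 24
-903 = -903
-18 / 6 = -3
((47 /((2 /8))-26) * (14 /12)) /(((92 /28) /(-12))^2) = 1333584 /529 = 2520.95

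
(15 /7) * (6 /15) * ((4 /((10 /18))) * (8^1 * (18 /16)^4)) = 79.08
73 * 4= 292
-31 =-31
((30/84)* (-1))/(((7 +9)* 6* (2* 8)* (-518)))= 5/11139072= 0.00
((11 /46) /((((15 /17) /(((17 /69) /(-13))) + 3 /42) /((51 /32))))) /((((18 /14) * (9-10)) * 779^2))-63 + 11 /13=-62.15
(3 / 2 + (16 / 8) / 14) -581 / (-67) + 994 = 942047 / 938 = 1004.31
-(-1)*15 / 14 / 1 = 15 / 14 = 1.07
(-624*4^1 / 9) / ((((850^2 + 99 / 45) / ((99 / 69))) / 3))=-137280 / 83087753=-0.00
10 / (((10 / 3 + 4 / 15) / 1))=25 / 9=2.78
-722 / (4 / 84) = -15162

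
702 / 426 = 117 / 71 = 1.65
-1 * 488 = -488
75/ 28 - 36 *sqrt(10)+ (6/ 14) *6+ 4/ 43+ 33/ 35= 37841/ 6020 - 36 *sqrt(10)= -107.56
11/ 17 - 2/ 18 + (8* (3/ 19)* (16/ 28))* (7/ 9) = 3190/ 2907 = 1.10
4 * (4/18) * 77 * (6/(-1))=-1232/3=-410.67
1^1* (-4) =-4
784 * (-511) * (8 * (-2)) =6409984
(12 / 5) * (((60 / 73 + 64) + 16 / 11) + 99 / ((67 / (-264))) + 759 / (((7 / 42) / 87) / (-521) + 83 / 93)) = 511653054445992 / 404812228051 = 1263.93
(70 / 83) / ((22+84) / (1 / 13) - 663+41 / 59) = 2065 / 1752379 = 0.00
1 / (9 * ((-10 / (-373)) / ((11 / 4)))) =4103 / 360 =11.40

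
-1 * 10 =-10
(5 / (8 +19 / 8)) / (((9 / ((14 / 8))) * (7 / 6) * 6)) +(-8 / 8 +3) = 1504 / 747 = 2.01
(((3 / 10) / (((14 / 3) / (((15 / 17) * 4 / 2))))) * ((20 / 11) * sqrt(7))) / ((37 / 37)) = 0.55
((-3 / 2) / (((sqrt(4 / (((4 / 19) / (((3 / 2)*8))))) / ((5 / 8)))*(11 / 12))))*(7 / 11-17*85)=29790*sqrt(57) / 2299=97.83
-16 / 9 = -1.78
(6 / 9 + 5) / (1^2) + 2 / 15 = 29 / 5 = 5.80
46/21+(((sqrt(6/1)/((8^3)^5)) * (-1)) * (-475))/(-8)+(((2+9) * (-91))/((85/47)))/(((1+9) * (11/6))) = -249901/8925 - 475 * sqrt(6)/281474976710656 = -28.00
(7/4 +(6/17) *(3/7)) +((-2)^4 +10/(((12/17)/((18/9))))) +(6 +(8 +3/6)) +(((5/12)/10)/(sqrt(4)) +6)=381307/5712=66.76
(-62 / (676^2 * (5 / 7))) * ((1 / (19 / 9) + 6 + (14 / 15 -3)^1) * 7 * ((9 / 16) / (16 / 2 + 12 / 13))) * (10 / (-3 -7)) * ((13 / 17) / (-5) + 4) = 233951823 / 164634392000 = 0.00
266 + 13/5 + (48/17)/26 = 296923/1105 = 268.71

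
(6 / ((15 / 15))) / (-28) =-3 / 14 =-0.21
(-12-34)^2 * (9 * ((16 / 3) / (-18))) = -16928 / 3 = -5642.67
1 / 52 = 0.02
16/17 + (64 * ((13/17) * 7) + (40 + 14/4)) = 13159/34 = 387.03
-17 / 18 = -0.94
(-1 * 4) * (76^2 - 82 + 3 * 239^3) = -163845804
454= 454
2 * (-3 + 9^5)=118092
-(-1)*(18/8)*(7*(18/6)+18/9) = 51.75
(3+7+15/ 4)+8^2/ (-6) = 37/ 12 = 3.08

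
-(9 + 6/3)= -11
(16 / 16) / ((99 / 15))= 5 / 33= 0.15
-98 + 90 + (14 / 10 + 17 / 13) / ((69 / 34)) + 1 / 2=-55307 / 8970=-6.17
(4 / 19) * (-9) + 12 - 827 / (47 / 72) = -1122312 / 893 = -1256.79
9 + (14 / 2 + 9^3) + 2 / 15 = 11177 / 15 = 745.13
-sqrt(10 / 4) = -sqrt(10) / 2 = -1.58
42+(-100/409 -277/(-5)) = 198683/2045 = 97.16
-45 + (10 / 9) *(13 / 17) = -6755 / 153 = -44.15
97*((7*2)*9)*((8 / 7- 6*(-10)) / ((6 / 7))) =871836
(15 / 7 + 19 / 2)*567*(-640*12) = -50699520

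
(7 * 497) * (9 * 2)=62622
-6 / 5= -1.20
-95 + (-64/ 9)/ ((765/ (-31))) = -652091/ 6885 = -94.71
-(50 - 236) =186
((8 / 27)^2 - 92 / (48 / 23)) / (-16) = 128291 / 46656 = 2.75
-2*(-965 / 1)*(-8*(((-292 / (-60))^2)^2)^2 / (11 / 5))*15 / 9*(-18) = 66251951981.22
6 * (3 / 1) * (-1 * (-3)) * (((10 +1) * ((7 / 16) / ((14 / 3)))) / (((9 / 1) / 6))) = 297 / 8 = 37.12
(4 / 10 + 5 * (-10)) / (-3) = 16.53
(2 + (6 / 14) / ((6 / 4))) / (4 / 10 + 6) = 5 / 14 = 0.36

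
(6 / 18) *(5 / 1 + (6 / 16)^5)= 164083 / 98304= 1.67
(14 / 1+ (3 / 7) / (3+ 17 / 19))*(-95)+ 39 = -674153 / 518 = -1301.45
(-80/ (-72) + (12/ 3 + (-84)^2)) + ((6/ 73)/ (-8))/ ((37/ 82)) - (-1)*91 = 347720231/ 48618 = 7152.09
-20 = -20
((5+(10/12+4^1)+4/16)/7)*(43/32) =5203/2688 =1.94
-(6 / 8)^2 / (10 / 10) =-9 / 16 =-0.56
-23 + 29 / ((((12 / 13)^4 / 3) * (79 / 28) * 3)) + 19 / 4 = -1676149 / 409536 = -4.09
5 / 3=1.67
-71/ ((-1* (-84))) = -71/ 84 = -0.85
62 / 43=1.44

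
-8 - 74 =-82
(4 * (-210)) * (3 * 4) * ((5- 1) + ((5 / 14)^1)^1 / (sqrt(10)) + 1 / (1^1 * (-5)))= -38304- 360 * sqrt(10)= -39442.42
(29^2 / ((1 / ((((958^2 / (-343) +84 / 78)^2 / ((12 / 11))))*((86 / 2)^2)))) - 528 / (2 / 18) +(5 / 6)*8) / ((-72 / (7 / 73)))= -608225576415444006559 / 44787159144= -13580356245.86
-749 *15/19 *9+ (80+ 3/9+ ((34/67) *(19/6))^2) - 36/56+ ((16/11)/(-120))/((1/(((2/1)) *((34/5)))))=-15485160002567/2955333150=-5239.73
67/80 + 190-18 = 13827/80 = 172.84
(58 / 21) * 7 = 58 / 3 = 19.33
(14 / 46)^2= 49 / 529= 0.09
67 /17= 3.94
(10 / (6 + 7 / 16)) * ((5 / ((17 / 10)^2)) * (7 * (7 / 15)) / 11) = 784000 / 982311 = 0.80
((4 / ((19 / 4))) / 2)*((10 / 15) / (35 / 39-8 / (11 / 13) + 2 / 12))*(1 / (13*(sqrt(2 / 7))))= -176*sqrt(14) / 136781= -0.00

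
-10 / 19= -0.53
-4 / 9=-0.44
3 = 3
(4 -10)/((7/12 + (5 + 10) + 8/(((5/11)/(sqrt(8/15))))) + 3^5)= -27927000/1200602429 + 253440 * sqrt(30)/1200602429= -0.02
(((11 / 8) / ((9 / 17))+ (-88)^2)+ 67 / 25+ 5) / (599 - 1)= 13957699 / 1076400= 12.97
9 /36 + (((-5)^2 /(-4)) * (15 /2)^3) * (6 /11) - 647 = -366953 /176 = -2084.96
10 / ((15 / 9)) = 6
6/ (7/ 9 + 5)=27/ 26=1.04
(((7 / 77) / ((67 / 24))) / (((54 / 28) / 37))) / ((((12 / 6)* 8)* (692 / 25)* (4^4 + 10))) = 925 / 174421368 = 0.00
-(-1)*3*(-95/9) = -31.67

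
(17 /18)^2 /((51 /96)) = 136 /81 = 1.68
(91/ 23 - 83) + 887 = 18583/ 23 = 807.96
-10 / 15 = -2 / 3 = -0.67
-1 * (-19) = 19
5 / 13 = 0.38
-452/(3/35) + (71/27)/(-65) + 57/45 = -9252548/1755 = -5272.11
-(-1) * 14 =14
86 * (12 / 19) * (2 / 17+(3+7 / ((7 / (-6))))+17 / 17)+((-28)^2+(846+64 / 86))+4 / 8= 42472637 / 27778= 1529.00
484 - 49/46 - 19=21341/46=463.93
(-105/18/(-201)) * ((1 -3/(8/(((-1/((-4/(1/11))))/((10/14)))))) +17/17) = 24493/424512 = 0.06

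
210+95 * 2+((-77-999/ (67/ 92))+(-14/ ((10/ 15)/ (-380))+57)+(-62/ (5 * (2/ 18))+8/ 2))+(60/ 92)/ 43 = 2279663871/ 331315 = 6880.65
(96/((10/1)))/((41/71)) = 3408/205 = 16.62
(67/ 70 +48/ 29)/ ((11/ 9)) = 47727/ 22330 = 2.14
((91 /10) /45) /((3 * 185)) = 91 /249750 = 0.00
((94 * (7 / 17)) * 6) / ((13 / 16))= 63168 / 221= 285.83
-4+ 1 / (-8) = -33 / 8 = -4.12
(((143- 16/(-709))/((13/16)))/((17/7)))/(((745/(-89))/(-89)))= 770.64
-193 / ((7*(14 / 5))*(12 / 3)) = -965 / 392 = -2.46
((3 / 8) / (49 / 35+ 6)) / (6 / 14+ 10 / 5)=105 / 5032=0.02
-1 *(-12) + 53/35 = 473/35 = 13.51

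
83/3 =27.67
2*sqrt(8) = 4*sqrt(2) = 5.66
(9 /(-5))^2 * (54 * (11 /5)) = 384.91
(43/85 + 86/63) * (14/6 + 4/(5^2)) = 110209/23625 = 4.66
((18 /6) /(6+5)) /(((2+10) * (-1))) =-1 /44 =-0.02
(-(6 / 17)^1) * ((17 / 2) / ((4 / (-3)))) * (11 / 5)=99 / 20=4.95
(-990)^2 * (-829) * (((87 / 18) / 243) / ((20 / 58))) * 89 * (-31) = 1163744392855 / 9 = 129304932539.44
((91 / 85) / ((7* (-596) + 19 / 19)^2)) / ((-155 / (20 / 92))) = -91 / 1054359790805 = -0.00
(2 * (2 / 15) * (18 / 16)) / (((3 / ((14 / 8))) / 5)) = 7 / 8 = 0.88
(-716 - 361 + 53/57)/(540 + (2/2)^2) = -61336/30837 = -1.99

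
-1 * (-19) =19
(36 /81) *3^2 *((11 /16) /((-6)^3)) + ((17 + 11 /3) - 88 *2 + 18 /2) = -126443 /864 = -146.35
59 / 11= 5.36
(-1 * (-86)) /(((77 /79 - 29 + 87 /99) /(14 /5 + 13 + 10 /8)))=-38226441 /707710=-54.01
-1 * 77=-77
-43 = -43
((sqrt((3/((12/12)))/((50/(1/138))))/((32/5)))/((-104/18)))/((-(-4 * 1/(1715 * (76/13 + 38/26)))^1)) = -1466325 * sqrt(23)/3980288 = -1.77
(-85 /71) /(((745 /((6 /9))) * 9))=-34 /285633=-0.00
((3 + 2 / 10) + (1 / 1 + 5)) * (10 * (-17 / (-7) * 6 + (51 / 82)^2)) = 16193265 / 11767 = 1376.16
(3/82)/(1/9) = 27/82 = 0.33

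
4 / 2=2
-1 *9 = -9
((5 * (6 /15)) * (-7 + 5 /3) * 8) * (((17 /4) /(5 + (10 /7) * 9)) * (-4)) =30464 /375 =81.24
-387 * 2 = -774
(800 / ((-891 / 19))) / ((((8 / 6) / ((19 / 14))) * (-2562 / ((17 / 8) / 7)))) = 153425 / 74569572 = 0.00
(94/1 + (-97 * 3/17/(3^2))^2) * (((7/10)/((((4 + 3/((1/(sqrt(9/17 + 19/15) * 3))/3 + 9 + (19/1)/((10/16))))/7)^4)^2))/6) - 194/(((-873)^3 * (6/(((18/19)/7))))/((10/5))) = 350965239058281916785555285865627013489198060374269183881402475198287954198455 * sqrt(116790)/442727976257556116093836286070868175197191012500169817547136343940165548918102296 + 1546467721338821953477633692600597505033613341371710150041541045137678566922797248451305680853/1795052214627477321277190167891932958752655142361747029707669445248519965639071326860338880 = 861.79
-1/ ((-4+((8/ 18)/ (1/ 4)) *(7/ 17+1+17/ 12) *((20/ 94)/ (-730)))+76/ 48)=6299316/ 15232579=0.41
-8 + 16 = 8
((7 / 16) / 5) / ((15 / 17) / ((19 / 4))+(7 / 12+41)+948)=6783 / 76726900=0.00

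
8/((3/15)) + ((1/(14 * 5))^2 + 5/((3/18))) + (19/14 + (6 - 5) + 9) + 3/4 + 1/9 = 1812917/22050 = 82.22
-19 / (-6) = 19 / 6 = 3.17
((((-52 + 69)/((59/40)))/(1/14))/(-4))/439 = -2380/25901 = -0.09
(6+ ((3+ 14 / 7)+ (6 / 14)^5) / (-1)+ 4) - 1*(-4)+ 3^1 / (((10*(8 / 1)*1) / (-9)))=11627811 / 1344560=8.65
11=11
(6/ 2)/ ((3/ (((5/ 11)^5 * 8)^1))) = 25000/ 161051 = 0.16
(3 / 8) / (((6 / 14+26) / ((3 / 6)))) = 0.01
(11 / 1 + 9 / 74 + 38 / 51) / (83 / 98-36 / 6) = -2.30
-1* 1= -1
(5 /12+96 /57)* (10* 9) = 7185 /38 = 189.08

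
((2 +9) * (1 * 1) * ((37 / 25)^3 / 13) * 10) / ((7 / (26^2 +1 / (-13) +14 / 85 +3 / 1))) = 836211331472 / 314234375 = 2661.11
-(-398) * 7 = 2786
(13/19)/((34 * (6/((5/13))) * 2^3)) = 5/31008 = 0.00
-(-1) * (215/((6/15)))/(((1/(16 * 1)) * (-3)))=-8600/3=-2866.67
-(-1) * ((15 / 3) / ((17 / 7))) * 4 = 140 / 17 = 8.24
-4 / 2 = -2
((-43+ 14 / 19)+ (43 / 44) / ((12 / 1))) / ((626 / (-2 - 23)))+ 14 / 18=46390933 / 18840096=2.46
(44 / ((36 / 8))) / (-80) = -11 / 90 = -0.12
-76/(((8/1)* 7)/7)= -19/2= -9.50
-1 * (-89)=89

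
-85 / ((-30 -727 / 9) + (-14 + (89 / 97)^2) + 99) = 7197885 / 2111599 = 3.41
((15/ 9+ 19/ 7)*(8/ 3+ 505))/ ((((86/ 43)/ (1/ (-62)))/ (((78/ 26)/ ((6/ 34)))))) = -595493/ 1953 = -304.91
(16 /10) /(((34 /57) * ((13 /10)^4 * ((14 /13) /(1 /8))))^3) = 9042626953125 /17870267558905307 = 0.00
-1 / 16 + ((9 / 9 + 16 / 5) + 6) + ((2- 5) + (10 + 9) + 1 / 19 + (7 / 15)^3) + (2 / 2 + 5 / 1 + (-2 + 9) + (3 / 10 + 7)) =47803147 / 1026000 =46.59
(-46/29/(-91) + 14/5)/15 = 0.19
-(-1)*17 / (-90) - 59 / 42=-502 / 315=-1.59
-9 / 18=-1 / 2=-0.50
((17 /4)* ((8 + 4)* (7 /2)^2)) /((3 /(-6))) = -2499 /2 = -1249.50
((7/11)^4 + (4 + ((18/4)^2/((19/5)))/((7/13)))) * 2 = 28.12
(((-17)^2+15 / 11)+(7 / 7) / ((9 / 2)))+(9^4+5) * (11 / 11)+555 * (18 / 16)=5924921 / 792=7480.96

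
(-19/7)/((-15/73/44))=61028/105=581.22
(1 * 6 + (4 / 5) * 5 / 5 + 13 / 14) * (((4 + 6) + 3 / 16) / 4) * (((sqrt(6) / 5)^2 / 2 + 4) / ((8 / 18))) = 81745641 / 448000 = 182.47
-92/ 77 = -1.19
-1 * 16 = -16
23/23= 1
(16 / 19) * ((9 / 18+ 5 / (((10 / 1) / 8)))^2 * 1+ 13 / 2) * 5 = 2140 / 19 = 112.63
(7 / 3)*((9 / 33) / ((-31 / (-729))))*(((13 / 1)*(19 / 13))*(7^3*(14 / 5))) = 465587514 / 1705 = 273071.86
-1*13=-13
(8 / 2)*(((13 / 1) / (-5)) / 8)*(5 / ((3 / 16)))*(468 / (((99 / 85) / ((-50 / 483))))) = 22984000 / 15939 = 1442.00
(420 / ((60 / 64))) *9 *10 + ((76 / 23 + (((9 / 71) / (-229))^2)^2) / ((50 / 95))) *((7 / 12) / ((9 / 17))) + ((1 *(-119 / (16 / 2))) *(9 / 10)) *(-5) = 140240101003899352059649213 / 3471817687693662750480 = 40393.86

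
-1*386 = -386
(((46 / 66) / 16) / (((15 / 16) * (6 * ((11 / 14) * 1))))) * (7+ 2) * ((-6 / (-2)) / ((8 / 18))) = 1449 / 2420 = 0.60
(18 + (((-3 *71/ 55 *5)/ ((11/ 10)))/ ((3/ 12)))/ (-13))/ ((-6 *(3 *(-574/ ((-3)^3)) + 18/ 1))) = -55251/ 1157728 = -0.05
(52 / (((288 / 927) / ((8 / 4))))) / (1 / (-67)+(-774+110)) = -89713 / 177956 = -0.50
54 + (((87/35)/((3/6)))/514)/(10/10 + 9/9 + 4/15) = 3303225/61166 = 54.00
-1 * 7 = -7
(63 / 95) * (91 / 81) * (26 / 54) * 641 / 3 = 76.65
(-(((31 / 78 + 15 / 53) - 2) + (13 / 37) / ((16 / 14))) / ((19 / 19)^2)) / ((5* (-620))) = -619243 / 1896679200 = -0.00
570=570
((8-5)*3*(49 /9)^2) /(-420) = -0.64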